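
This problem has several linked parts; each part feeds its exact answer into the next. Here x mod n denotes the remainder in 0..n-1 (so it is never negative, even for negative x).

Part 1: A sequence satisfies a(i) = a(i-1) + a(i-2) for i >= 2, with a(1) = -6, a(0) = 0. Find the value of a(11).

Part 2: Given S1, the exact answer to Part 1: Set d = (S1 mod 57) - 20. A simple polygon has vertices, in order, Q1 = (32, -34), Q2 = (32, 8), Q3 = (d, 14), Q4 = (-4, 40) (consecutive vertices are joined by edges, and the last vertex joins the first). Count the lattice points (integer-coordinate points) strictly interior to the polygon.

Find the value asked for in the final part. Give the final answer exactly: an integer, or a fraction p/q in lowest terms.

Part 1: a(2) = 1*(-6) + 1*(0) = -6; iterating: a(2)=-6, a(3)=-12, a(4)=-18, a(5)=-30, a(6)=-48, a(7)=-78, a(8)=-126, a(9)=-204, a(10)=-330, a(11)=-534; answer -534
Part 2: S1 = -534; d = 16; cross terms: (32*8 - 32*-34)=1344, (32*14 - 16*8)=320, (16*40 - -4*14)=696, (-4*-34 - 32*40)=-1144; twice the area = |1216| = 1216; area = 608; boundary points = 42 + 2 + 2 + 2 = 48; strictly interior points = area - boundary/2 + 1 = 585; answer 585

585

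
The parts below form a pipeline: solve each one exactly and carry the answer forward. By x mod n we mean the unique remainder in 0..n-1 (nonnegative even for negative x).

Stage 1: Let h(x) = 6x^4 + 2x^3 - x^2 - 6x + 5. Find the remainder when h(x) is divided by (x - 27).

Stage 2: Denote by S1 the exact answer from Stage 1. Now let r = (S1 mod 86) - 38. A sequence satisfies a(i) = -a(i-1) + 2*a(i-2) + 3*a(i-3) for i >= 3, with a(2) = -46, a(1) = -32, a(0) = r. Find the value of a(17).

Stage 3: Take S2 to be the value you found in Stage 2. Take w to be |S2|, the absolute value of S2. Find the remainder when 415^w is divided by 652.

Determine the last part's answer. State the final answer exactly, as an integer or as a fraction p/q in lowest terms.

Stage 1: remainder = value at the root: 6*(27)^4 + 2*(27)^3 - 1*(27)^2 - 6*(27)^1 + 5 = (3188646) + (39366) + (-729) + (-162) + (5) = 3227126; answer 3227126
Stage 2: S1 = 3227126; r = 24; a(3) = -1*(-46) + 2*(-32) + 3*(24) = 54; iterating: a(3)=54, a(4)=-242, a(5)=212, a(6)=-534, a(7)=232, a(8)=-664, a(9)=-474, a(10)=-158, a(11)=-2782, a(12)=1044, a(13)=-7082, a(14)=824, a(15)=-11856, a(16)=-7742, a(17)=-13498; answer -13498
Stage 3: S2 = -13498; w = 13498; squarings mod 652: 415^1=415, 415^2=97, 415^4=281, 415^8=69, 415^16=197, 415^32=341, 415^64=225, 415^128=421, 415^256=549, 415^512=177, 415^1024=33, 415^2048=437, 415^4096=585, 415^8192=577; 415^13498 = 415^2 * 415^8 * 415^16 * 415^32 * 415^128 * 415^1024 * 415^4096 * 415^8192 = 33 (mod 652); answer 33

33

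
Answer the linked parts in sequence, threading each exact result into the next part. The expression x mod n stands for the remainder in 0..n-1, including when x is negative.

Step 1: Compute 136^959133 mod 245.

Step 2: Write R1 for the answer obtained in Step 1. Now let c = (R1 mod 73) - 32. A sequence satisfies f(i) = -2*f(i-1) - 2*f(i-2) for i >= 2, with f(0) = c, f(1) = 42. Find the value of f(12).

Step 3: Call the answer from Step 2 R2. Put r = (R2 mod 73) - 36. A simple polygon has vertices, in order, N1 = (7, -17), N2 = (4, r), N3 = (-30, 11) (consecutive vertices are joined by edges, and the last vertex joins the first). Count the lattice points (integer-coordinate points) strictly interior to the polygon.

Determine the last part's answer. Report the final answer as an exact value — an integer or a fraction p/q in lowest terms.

Step 1: squarings mod 245: 136^1=136, 136^2=121, 136^4=186, 136^8=51, 136^16=151, 136^32=16, 136^64=11, 136^128=121, 136^256=186, 136^512=51, 136^1024=151, 136^2048=16, 136^4096=11, 136^8192=121, 136^16384=186, 136^32768=51, 136^65536=151, 136^131072=16, 136^262144=11, 136^524288=121; 136^959133 = 136^1 * 136^4 * 136^8 * 136^16 * 136^128 * 136^512 * 136^8192 * 136^32768 * 136^131072 * 136^262144 * 136^524288 = 146 (mod 245); answer 146
Step 2: R1 = 146; c = -32; f(2) = -2*(42) - 2*(-32) = -20; iterating: f(2)=-20, f(3)=-44, f(4)=128, f(5)=-168, f(6)=80, f(7)=176, f(8)=-512, f(9)=672, f(10)=-320, f(11)=-704, f(12)=2048; answer 2048
Step 3: R2 = 2048; r = -32; cross terms: (7*-32 - 4*-17)=-156, (4*11 - -30*-32)=-916, (-30*-17 - 7*11)=433; twice the area = |-639| = 639; area = 639/2; boundary points = 3 + 1 + 1 = 5; strictly interior points = area - boundary/2 + 1 = 318; answer 318

318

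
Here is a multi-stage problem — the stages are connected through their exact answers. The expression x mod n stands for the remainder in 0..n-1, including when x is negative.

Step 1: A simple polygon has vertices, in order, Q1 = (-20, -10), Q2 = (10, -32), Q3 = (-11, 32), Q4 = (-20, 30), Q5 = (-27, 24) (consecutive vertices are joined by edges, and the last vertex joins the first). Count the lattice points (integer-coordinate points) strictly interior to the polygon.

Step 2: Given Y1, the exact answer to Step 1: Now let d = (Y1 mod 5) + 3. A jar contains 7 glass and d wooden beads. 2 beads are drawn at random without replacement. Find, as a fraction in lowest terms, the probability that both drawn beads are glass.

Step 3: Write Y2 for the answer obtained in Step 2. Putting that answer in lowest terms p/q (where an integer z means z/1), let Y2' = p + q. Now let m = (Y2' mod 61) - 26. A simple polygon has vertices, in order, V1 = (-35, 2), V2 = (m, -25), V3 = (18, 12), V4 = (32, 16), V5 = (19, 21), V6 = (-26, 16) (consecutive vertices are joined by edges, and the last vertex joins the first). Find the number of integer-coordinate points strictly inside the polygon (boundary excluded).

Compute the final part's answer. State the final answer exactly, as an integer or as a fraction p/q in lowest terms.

1488

Step 1: cross terms: (-20*-32 - 10*-10)=740, (10*32 - -11*-32)=-32, (-11*30 - -20*32)=310, (-20*24 - -27*30)=330, (-27*-10 - -20*24)=750; twice the area = |2098| = 2098; area = 1049; boundary points = 2 + 1 + 1 + 1 + 1 = 6; strictly interior points = area - boundary/2 + 1 = 1047; answer 1047
Step 2: Y1 = 1047; d = 5; total draws C(12,2) = 66; favorable C(7,2) = 21; P = 7/22; answer 7/22
Step 3: Y2 = 7/22; threaded value p + q = 29; m = 3; cross terms: (-35*-25 - 3*2)=869, (3*12 - 18*-25)=486, (18*16 - 32*12)=-96, (32*21 - 19*16)=368, (19*16 - -26*21)=850, (-26*2 - -35*16)=508; twice the area = |2985| = 2985; area = 2985/2; boundary points = 1 + 1 + 2 + 1 + 5 + 1 = 11; strictly interior points = area - boundary/2 + 1 = 1488; answer 1488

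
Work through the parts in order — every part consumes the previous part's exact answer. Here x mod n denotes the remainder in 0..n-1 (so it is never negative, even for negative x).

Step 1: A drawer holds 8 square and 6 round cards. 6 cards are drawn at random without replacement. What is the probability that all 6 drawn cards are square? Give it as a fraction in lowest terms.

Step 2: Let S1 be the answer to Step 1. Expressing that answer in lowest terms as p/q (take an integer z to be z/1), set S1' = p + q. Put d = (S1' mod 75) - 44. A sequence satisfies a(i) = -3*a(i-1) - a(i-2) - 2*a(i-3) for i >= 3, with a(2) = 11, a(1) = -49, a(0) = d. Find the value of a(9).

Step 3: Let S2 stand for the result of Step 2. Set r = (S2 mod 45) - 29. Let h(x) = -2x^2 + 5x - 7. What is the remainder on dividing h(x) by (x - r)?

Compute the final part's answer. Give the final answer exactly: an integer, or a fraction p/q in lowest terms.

-40

Step 1: total draws C(14,6) = 3003; favorable C(8,6) = 28; P = 4/429; answer 4/429
Step 2: S1 = 4/429; threaded value p + q = 433; d = 14; a(3) = -3*(11) - 1*(-49) - 2*(14) = -12; iterating: a(3)=-12, a(4)=123, a(5)=-379, a(6)=1038, a(7)=-2981, a(8)=8663, a(9)=-25084; answer -25084
Step 3: S2 = -25084; r = -3; remainder = value at the root: -2*(-3)^2 + 5*(-3)^1 - 7 = (-18) + (-15) + (-7) = -40; answer -40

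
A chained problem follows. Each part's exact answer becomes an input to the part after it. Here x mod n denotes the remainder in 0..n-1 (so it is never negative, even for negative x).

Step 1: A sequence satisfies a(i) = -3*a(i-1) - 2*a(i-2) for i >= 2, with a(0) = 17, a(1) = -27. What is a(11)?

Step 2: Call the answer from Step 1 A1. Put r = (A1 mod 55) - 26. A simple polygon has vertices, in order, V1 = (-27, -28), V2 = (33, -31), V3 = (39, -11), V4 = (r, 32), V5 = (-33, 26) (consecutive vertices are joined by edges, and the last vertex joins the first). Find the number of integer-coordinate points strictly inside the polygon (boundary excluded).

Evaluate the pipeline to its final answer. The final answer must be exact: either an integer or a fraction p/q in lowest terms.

3300

Step 1: a(2) = -3*(-27) - 2*(17) = 47; iterating: a(2)=47, a(3)=-87, a(4)=167, a(5)=-327, a(6)=647, a(7)=-1287, a(8)=2567, a(9)=-5127, a(10)=10247, a(11)=-20487; answer -20487
Step 2: A1 = -20487; r = 2; cross terms: (-27*-31 - 33*-28)=1761, (33*-11 - 39*-31)=846, (39*32 - 2*-11)=1270, (2*26 - -33*32)=1108, (-33*-28 - -27*26)=1626; twice the area = |6611| = 6611; area = 6611/2; boundary points = 3 + 2 + 1 + 1 + 6 = 13; strictly interior points = area - boundary/2 + 1 = 3300; answer 3300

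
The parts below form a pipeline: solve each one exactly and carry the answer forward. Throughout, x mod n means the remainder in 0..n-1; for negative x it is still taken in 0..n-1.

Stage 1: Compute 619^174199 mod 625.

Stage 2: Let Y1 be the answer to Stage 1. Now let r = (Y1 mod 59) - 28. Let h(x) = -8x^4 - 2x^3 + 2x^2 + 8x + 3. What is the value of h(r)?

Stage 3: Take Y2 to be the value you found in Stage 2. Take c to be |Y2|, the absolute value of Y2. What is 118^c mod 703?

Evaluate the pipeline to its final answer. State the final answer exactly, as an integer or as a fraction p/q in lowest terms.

1

Stage 1: squarings mod 625: 619^1=619, 619^2=36, 619^4=46, 619^8=241, 619^16=581, 619^32=61, 619^64=596, 619^128=216, 619^256=406, 619^512=461, 619^1024=21, 619^2048=441, 619^4096=106, 619^8192=611, 619^16384=196, 619^32768=291, 619^65536=306, 619^131072=511; 619^174199 = 619^1 * 619^2 * 619^4 * 619^16 * 619^32 * 619^64 * 619^2048 * 619^8192 * 619^32768 * 619^131072 = 354 (mod 625); answer 354
Stage 2: Y1 = 354; r = -28; -8*(-28)^4 - 2*(-28)^3 + 2*(-28)^2 + 8*(-28)^1 + 3 = (-4917248) + (43904) + (1568) + (-224) + (3) = -4871997; answer -4871997
Stage 3: Y2 = -4871997; c = 4871997; squarings mod 703: 118^1=118, 118^2=567, 118^4=218, 118^8=423, 118^16=367, 118^32=416, 118^64=118, 118^128=567, 118^256=218, 118^512=423, 118^1024=367, 118^2048=416, 118^4096=118, 118^8192=567, 118^16384=218, 118^32768=423, 118^65536=367, 118^131072=416, 118^262144=118, 118^524288=567, 118^1048576=218, 118^2097152=423, 118^4194304=367; 118^4871997 = 118^1 * 118^4 * 118^8 * 118^16 * 118^32 * 118^256 * 118^512 * 118^1024 * 118^4096 * 118^16384 * 118^131072 * 118^524288 * 118^4194304 = 1 (mod 703); answer 1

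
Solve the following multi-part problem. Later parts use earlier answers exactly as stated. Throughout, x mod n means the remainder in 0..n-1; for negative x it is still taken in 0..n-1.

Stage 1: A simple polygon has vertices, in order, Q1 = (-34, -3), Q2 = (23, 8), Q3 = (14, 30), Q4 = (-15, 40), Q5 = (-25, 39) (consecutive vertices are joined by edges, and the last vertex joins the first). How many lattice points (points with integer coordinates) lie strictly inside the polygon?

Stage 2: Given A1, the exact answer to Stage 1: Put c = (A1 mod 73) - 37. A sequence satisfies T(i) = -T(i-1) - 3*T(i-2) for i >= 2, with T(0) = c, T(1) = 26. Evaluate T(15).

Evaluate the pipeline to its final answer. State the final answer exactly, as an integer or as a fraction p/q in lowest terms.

Stage 1: cross terms: (-34*8 - 23*-3)=-203, (23*30 - 14*8)=578, (14*40 - -15*30)=1010, (-15*39 - -25*40)=415, (-25*-3 - -34*39)=1401; twice the area = |3201| = 3201; area = 3201/2; boundary points = 1 + 1 + 1 + 1 + 3 = 7; strictly interior points = area - boundary/2 + 1 = 1598; answer 1598
Stage 2: A1 = 1598; c = 28; T(2) = -1*(26) - 3*(28) = -110; iterating: T(2)=-110, T(3)=32, T(4)=298, T(5)=-394, T(6)=-500, T(7)=1682, T(8)=-182, T(9)=-4864, T(10)=5410, T(11)=9182, T(12)=-25412, T(13)=-2134, T(14)=78370, T(15)=-71968; answer -71968

-71968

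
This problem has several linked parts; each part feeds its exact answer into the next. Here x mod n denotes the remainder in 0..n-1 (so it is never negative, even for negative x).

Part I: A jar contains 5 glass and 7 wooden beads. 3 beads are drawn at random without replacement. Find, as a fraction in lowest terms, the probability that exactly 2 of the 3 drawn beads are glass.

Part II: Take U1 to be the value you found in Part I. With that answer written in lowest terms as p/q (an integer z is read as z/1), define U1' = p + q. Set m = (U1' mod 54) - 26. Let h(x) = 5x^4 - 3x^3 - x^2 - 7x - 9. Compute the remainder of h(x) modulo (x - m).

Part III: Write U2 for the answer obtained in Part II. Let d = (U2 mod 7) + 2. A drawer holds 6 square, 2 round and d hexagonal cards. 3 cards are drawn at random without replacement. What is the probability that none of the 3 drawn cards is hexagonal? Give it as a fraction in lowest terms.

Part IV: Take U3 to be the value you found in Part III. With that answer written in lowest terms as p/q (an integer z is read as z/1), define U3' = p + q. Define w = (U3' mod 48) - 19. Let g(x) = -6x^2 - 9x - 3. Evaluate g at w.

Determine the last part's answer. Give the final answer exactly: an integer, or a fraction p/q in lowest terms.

Part I: total draws C(12,3) = 220; favorable C(5,2)*C(7,1) = 70; P = 7/22; answer 7/22
Part II: U1 = 7/22; threaded value p + q = 29; m = 3; remainder = value at the root: 5*(3)^4 - 3*(3)^3 - 1*(3)^2 - 7*(3)^1 - 9 = (405) + (-81) + (-9) + (-21) + (-9) = 285; answer 285
Part III: U2 = 285; d = 7; total draws C(15,3) = 455; favorable C(8,3) = 56; P = 8/65; answer 8/65
Part IV: U3 = 8/65; threaded value p + q = 73; w = 6; -6*(6)^2 - 9*(6)^1 - 3 = (-216) + (-54) + (-3) = -273; answer -273

-273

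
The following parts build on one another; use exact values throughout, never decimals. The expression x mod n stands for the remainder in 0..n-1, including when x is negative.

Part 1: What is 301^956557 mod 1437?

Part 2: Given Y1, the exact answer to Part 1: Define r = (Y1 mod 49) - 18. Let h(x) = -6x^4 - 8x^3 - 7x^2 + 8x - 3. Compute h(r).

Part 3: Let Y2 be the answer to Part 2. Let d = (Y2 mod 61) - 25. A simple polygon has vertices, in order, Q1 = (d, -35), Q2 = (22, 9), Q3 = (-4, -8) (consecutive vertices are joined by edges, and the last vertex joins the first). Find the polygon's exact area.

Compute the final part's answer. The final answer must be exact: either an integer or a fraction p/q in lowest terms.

855/2

Part 1: squarings mod 1437: 301^1=301, 301^2=70, 301^4=589, 301^8=604, 301^16=1255, 301^32=73, 301^64=1018, 301^128=247, 301^256=655, 301^512=799, 301^1024=373, 301^2048=1177, 301^4096=61, 301^8192=847, 301^16384=346, 301^32768=445, 301^65536=1156, 301^131072=1363, 301^262144=1165, 301^524288=697; 301^956557 = 301^1 * 301^4 * 301^8 * 301^128 * 301^2048 * 301^4096 * 301^32768 * 301^131072 * 301^262144 * 301^524288 = 1423 (mod 1437); answer 1423
Part 2: Y1 = 1423; r = -16; -6*(-16)^4 - 8*(-16)^3 - 7*(-16)^2 + 8*(-16)^1 - 3 = (-393216) + (32768) + (-1792) + (-128) + (-3) = -362371; answer -362371
Part 3: Y2 = -362371; d = 5; cross terms: (5*9 - 22*-35)=815, (22*-8 - -4*9)=-140, (-4*-35 - 5*-8)=180; twice the area = |855| = 855; area = 855/2; answer 855/2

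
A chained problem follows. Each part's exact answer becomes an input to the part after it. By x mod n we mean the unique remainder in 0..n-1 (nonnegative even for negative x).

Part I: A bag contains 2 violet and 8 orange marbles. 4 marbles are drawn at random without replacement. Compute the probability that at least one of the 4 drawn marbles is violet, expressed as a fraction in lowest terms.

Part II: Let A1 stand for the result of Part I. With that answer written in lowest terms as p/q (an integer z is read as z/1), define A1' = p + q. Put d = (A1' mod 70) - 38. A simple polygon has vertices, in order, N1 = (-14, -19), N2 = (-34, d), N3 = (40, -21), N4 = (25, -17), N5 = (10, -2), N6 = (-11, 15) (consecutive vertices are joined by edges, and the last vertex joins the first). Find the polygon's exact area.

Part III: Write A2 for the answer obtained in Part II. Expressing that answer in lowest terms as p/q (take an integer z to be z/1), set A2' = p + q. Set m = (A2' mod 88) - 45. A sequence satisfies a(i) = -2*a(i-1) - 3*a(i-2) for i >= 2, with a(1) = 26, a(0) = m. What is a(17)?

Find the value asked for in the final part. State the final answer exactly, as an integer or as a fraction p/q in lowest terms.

Part I: total draws C(10,4) = 210; complement C(8,4) = 70; favorable 210 - 70 = 140; P = 2/3; answer 2/3
Part II: A1 = 2/3; threaded value p + q = 5; d = -33; cross terms: (-14*-33 - -34*-19)=-184, (-34*-21 - 40*-33)=2034, (40*-17 - 25*-21)=-155, (25*-2 - 10*-17)=120, (10*15 - -11*-2)=128, (-11*-19 - -14*15)=419; twice the area = |2362| = 2362; area = 1181; answer 1181
Part III: A2 = 1181; threaded value p + q = 1182; m = -7; a(2) = -2*(26) - 3*(-7) = -31; iterating: a(2)=-31, a(3)=-16, a(4)=125, a(5)=-202, a(6)=29, a(7)=548, a(8)=-1183, a(9)=722, a(10)=2105, a(11)=-6376, a(12)=6437, a(13)=6254, a(14)=-31819, a(15)=44876, a(16)=5705, a(17)=-146038; answer -146038

-146038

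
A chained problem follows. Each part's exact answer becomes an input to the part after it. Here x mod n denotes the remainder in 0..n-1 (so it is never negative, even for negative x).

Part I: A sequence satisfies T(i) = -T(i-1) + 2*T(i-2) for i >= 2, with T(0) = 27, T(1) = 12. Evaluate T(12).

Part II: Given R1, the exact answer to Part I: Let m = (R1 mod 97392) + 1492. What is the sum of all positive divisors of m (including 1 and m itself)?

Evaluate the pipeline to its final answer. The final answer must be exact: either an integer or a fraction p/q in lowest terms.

Part I: T(2) = -1*(12) + 2*(27) = 42; iterating: T(2)=42, T(3)=-18, T(4)=102, T(5)=-138, T(6)=342, T(7)=-618, T(8)=1302, T(9)=-2538, T(10)=5142, T(11)=-10218, T(12)=20502; answer 20502
Part II: R1 = 20502; m = 21994; 21994 = 2 * 7 * 1571; sigma = (1 + 2) * (1 + 7) * (1 + 1571) = 3 * 8 * 1572 = 37728; answer 37728

37728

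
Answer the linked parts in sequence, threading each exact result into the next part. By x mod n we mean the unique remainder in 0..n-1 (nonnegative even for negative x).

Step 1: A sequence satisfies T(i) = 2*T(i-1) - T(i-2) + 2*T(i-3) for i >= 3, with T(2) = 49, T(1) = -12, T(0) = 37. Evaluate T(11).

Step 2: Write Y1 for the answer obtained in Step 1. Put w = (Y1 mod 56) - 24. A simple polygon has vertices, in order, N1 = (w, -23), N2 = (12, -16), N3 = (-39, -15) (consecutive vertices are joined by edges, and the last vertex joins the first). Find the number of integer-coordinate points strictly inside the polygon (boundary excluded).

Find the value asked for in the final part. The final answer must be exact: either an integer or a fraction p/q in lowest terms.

172

Step 1: T(3) = 2*(49) - 1*(-12) + 2*(37) = 184; iterating: T(3)=184, T(4)=295, T(5)=504, T(6)=1081, T(7)=2248, T(8)=4423, T(9)=8760, T(10)=17593, T(11)=35272; answer 35272
Step 2: Y1 = 35272; w = 24; cross terms: (24*-16 - 12*-23)=-108, (12*-15 - -39*-16)=-804, (-39*-23 - 24*-15)=1257; twice the area = |345| = 345; area = 345/2; boundary points = 1 + 1 + 1 = 3; strictly interior points = area - boundary/2 + 1 = 172; answer 172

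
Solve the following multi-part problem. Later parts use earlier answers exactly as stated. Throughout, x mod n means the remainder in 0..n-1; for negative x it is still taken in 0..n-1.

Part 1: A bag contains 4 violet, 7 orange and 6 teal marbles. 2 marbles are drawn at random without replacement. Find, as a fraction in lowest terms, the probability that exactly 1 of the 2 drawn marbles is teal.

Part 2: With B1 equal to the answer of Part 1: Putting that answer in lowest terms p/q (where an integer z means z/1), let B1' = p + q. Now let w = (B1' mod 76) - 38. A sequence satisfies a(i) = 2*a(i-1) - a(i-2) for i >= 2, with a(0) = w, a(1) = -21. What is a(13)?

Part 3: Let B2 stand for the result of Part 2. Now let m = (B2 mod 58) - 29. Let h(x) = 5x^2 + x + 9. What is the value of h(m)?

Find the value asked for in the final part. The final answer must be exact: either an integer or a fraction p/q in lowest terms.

3957

Part 1: total draws C(17,2) = 136; favorable C(6,1)*C(11,1) = 66; P = 33/68; answer 33/68
Part 2: B1 = 33/68; threaded value p + q = 101; w = -13; a(2) = 2*(-21) - 1*(-13) = -29; iterating: a(2)=-29, a(3)=-37, a(4)=-45, a(5)=-53, a(6)=-61, a(7)=-69, a(8)=-77, a(9)=-85, a(10)=-93, a(11)=-101, a(12)=-109, a(13)=-117; answer -117
Part 3: B2 = -117; m = 28; 5*(28)^2 + 1*(28)^1 + 9 = (3920) + (28) + (9) = 3957; answer 3957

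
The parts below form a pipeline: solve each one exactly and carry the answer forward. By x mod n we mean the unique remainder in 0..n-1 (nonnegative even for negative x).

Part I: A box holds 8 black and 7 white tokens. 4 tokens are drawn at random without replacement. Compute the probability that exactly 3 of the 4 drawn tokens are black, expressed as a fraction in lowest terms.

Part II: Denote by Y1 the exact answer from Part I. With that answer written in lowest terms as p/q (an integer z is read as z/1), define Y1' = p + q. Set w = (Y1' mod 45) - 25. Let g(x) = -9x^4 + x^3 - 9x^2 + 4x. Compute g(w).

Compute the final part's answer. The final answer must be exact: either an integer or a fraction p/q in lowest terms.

-13

Part I: total draws C(15,4) = 1365; favorable C(8,3)*C(7,1) = 392; P = 56/195; answer 56/195
Part II: Y1 = 56/195; threaded value p + q = 251; w = 1; -9*(1)^4 + 1*(1)^3 - 9*(1)^2 + 4*(1)^1 = (-9) + (1) + (-9) + (4) = -13; answer -13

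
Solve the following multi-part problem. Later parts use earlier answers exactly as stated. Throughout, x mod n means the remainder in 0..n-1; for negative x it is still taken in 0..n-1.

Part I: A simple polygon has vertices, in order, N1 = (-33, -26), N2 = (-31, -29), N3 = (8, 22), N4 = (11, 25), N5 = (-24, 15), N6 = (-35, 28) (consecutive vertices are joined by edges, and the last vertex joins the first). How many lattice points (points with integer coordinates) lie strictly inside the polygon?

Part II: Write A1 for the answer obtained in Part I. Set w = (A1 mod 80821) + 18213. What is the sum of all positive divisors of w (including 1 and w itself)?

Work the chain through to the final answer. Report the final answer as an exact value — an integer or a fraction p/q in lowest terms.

Part I: cross terms: (-33*-29 - -31*-26)=151, (-31*22 - 8*-29)=-450, (8*25 - 11*22)=-42, (11*15 - -24*25)=765, (-24*28 - -35*15)=-147, (-35*-26 - -33*28)=1834; twice the area = |2111| = 2111; area = 2111/2; boundary points = 1 + 3 + 3 + 5 + 1 + 2 = 15; strictly interior points = area - boundary/2 + 1 = 1049; answer 1049
Part II: A1 = 1049; w = 19262; 19262 = 2 * 9631; sigma = (1 + 2) * (1 + 9631) = 3 * 9632 = 28896; answer 28896

28896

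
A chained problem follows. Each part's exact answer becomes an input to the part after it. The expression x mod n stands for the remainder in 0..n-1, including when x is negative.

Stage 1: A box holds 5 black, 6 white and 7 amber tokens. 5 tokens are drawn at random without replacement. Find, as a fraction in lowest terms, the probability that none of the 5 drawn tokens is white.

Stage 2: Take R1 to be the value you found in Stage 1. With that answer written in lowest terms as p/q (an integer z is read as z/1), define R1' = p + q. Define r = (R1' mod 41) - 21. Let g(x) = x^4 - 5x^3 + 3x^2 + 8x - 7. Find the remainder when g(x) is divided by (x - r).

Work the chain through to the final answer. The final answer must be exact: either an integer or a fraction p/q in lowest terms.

52605

Stage 1: total draws C(18,5) = 8568; favorable C(12,5) = 792; P = 11/119; answer 11/119
Stage 2: R1 = 11/119; threaded value p + q = 130; r = -14; remainder = value at the root: 1*(-14)^4 - 5*(-14)^3 + 3*(-14)^2 + 8*(-14)^1 - 7 = (38416) + (13720) + (588) + (-112) + (-7) = 52605; answer 52605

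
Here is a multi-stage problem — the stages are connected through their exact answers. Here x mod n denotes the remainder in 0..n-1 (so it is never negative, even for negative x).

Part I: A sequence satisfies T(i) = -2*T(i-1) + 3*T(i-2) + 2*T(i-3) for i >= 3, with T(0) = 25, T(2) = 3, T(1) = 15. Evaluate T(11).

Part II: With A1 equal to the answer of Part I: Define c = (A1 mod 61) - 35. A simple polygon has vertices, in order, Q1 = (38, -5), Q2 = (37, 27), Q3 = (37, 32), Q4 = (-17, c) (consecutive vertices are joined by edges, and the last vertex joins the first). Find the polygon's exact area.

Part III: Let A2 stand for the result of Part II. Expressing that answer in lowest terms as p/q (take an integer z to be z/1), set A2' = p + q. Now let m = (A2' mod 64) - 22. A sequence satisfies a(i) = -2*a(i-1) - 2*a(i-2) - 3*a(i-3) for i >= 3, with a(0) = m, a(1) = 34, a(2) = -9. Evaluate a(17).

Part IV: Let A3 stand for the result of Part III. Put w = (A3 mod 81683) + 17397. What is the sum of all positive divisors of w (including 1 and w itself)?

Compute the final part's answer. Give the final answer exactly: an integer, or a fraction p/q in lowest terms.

50784

Part I: T(3) = -2*(3) + 3*(15) + 2*(25) = 89; iterating: T(3)=89, T(4)=-139, T(5)=551, T(6)=-1341, T(7)=4057, T(8)=-11035, T(9)=31559, T(10)=-88109, T(11)=248825; answer 248825
Part II: A1 = 248825; c = -29; cross terms: (38*27 - 37*-5)=1211, (37*32 - 37*27)=185, (37*-29 - -17*32)=-529, (-17*-5 - 38*-29)=1187; twice the area = |2054| = 2054; area = 1027; answer 1027
Part III: A2 = 1027; threaded value p + q = 1028; m = -18; a(3) = -2*(-9) - 2*(34) - 3*(-18) = 4; iterating: a(3)=4, a(4)=-92, a(5)=203, a(6)=-234, a(7)=338, a(8)=-817, a(9)=1660, a(10)=-2700, a(11)=4531, a(12)=-8642, a(13)=16322, a(14)=-28953, a(15)=51188, a(16)=-93436, a(17)=171355; answer 171355
Part IV: A3 = 171355; w = 25386; 25386 = 2 * 3 * 4231; sigma = (1 + 2) * (1 + 3) * (1 + 4231) = 3 * 4 * 4232 = 50784; answer 50784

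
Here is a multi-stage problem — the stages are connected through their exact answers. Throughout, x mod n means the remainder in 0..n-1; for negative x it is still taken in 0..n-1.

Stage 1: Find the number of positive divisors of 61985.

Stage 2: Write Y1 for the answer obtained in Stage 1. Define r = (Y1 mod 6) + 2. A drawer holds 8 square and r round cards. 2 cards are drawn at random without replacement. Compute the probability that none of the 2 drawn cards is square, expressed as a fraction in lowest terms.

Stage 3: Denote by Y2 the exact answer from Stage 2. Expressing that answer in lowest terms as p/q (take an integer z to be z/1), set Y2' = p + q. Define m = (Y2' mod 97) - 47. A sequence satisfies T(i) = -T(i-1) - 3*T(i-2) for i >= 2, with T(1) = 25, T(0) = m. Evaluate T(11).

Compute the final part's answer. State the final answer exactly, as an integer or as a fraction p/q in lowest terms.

Stage 1: 61985 = 5 * 7^2 * 11 * 23; number of divisors = (1+1) * (2+1) * (1+1) * (1+1) = 24; answer 24
Stage 2: Y1 = 24; r = 2; total draws C(10,2) = 45; favorable C(2,2) = 1; P = 1/45; answer 1/45
Stage 3: Y2 = 1/45; threaded value p + q = 46; m = -1; T(2) = -1*(25) - 3*(-1) = -22; iterating: T(2)=-22, T(3)=-53, T(4)=119, T(5)=40, T(6)=-397, T(7)=277, T(8)=914, T(9)=-1745, T(10)=-997, T(11)=6232; answer 6232

6232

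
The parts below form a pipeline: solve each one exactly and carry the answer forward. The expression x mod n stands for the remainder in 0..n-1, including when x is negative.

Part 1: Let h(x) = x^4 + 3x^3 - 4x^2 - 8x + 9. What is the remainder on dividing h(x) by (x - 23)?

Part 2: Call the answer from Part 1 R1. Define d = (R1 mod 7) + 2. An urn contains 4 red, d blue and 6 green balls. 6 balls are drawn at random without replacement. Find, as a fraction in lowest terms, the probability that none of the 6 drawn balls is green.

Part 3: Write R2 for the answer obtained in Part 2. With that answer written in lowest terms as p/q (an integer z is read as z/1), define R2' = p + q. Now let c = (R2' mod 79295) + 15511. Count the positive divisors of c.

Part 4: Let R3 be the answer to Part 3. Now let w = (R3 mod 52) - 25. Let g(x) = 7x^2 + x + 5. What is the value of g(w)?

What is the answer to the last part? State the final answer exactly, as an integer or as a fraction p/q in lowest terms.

2011

Part 1: remainder = value at the root: 1*(23)^4 + 3*(23)^3 - 4*(23)^2 - 8*(23)^1 + 9 = (279841) + (36501) + (-2116) + (-184) + (9) = 314051; answer 314051
Part 2: R1 = 314051; d = 5; total draws C(15,6) = 5005; favorable C(9,6) = 84; P = 12/715; answer 12/715
Part 3: R2 = 12/715; threaded value p + q = 727; c = 16238; 16238 = 2 * 23 * 353; number of divisors = (1+1) * (1+1) * (1+1) = 8; answer 8
Part 4: R3 = 8; w = -17; 7*(-17)^2 + 1*(-17)^1 + 5 = (2023) + (-17) + (5) = 2011; answer 2011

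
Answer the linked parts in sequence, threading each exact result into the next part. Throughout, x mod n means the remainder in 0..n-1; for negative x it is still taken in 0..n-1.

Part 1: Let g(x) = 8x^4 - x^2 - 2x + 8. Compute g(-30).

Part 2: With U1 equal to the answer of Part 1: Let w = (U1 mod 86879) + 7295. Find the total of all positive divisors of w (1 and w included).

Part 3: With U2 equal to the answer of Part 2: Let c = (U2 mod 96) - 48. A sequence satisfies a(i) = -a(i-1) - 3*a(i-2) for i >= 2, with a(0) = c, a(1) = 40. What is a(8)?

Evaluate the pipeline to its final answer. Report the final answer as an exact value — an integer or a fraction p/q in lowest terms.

1400

Part 1: 8*(-30)^4 - 1*(-30)^2 - 2*(-30)^1 + 8 = (6480000) + (-900) + (60) + (8) = 6479168; answer 6479168
Part 2: U1 = 6479168; w = 57417; 57417 = 3 * 19139; sigma = (1 + 3) * (1 + 19139) = 4 * 19140 = 76560; answer 76560
Part 3: U2 = 76560; c = 0; a(2) = -1*(40) - 3*(0) = -40; iterating: a(2)=-40, a(3)=-80, a(4)=200, a(5)=40, a(6)=-640, a(7)=520, a(8)=1400; answer 1400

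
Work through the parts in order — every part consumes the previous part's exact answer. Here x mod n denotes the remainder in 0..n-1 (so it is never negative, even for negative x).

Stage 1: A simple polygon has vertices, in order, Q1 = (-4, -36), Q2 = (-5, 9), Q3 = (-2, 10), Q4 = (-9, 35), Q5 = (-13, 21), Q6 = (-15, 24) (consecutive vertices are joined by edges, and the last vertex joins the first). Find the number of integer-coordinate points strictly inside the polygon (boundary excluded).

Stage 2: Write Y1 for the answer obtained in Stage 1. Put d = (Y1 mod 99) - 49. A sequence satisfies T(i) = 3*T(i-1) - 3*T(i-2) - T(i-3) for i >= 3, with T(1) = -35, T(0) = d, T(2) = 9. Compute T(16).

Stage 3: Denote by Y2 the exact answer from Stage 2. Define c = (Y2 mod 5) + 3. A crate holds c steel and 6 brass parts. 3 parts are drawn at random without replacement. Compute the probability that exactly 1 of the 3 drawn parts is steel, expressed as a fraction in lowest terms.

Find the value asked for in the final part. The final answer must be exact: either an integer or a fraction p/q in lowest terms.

15/28

Stage 1: cross terms: (-4*9 - -5*-36)=-216, (-5*10 - -2*9)=-32, (-2*35 - -9*10)=20, (-9*21 - -13*35)=266, (-13*24 - -15*21)=3, (-15*-36 - -4*24)=636; twice the area = |677| = 677; area = 677/2; boundary points = 1 + 1 + 1 + 2 + 1 + 1 = 7; strictly interior points = area - boundary/2 + 1 = 336; answer 336
Stage 2: Y1 = 336; d = -10; T(3) = 3*(9) - 3*(-35) - 1*(-10) = 142; iterating: T(3)=142, T(4)=434, T(5)=867, T(6)=1157, T(7)=436, T(8)=-3030, T(9)=-11555, T(10)=-26011, T(11)=-40338, T(12)=-31426, T(13)=52747, T(14)=292857, T(15)=751756, T(16)=1323950; answer 1323950
Stage 3: Y2 = 1323950; c = 3; total draws C(9,3) = 84; favorable C(3,1)*C(6,2) = 45; P = 15/28; answer 15/28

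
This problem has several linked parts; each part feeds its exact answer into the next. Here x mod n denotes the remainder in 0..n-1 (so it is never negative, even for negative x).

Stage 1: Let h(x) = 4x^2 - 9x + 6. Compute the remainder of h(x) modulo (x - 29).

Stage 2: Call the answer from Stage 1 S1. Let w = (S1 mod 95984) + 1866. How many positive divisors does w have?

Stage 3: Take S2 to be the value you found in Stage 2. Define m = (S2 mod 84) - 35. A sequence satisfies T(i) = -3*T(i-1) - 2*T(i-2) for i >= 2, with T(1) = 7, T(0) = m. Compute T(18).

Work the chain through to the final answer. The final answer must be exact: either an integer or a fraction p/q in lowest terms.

Stage 1: remainder = value at the root: 4*(29)^2 - 9*(29)^1 + 6 = (3364) + (-261) + (6) = 3109; answer 3109
Stage 2: S1 = 3109; w = 4975; 4975 = 5^2 * 199; number of divisors = (2+1) * (1+1) = 6; answer 6
Stage 3: S2 = 6; m = -29; T(2) = -3*(7) - 2*(-29) = 37; iterating: T(2)=37, T(3)=-125, T(4)=301, T(5)=-653, T(6)=1357, T(7)=-2765, T(8)=5581, T(9)=-11213, T(10)=22477, T(11)=-45005, T(12)=90061, T(13)=-180173, T(14)=360397, T(15)=-720845, T(16)=1441741, T(17)=-2883533, T(18)=5767117; answer 5767117

5767117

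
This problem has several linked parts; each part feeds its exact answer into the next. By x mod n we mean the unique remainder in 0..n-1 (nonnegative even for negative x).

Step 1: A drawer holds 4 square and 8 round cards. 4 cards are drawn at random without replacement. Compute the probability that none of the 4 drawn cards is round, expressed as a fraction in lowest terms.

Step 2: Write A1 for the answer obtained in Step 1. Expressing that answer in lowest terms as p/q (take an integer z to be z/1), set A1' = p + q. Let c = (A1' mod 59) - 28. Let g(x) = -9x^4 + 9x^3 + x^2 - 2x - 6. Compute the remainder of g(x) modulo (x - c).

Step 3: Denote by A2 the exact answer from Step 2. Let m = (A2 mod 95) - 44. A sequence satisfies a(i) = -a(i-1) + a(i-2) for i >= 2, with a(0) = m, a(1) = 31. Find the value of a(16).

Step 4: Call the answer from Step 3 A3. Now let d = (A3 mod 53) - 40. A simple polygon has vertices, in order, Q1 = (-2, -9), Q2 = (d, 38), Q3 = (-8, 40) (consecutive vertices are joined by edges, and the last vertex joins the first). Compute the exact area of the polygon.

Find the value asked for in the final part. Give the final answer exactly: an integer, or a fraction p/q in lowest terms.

Step 1: total draws C(12,4) = 495; favorable C(4,4) = 1; P = 1/495; answer 1/495
Step 2: A1 = 1/495; threaded value p + q = 496; c = -4; remainder = value at the root: -9*(-4)^4 + 9*(-4)^3 + 1*(-4)^2 - 2*(-4)^1 - 6 = (-2304) + (-576) + (16) + (8) + (-6) = -2862; answer -2862
Step 3: A2 = -2862; m = 39; a(2) = -1*(31) + 1*(39) = 8; iterating: a(2)=8, a(3)=23, a(4)=-15, a(5)=38, a(6)=-53, a(7)=91, a(8)=-144, a(9)=235, a(10)=-379, a(11)=614, a(12)=-993, a(13)=1607, a(14)=-2600, a(15)=4207, a(16)=-6807; answer -6807
Step 4: A3 = -6807; d = -10; cross terms: (-2*38 - -10*-9)=-166, (-10*40 - -8*38)=-96, (-8*-9 - -2*40)=152; twice the area = |-110| = 110; area = 55; answer 55

55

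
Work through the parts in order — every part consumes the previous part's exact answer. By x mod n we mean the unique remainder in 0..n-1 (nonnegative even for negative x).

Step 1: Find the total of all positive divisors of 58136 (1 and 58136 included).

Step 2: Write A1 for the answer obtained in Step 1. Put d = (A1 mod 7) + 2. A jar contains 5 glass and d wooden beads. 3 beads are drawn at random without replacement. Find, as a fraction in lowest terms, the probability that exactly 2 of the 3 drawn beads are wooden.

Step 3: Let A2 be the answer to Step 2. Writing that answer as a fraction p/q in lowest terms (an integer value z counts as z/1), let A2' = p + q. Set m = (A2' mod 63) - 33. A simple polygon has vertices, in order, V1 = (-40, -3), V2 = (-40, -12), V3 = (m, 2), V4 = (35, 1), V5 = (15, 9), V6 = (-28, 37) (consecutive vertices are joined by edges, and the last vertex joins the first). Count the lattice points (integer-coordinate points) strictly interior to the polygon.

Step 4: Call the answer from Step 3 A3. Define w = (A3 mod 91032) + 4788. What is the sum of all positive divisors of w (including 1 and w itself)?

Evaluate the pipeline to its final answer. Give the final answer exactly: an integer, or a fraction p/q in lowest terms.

Step 1: 58136 = 2^3 * 13^2 * 43; sigma = (1 + 2 + 4 + 8) * (1 + 13 + 169) * (1 + 43) = 15 * 183 * 44 = 120780; answer 120780
Step 2: A1 = 120780; d = 4; total draws C(9,3) = 84; favorable C(4,2)*C(5,1) = 30; P = 5/14; answer 5/14
Step 3: A2 = 5/14; threaded value p + q = 19; m = -14; cross terms: (-40*-12 - -40*-3)=360, (-40*2 - -14*-12)=-248, (-14*1 - 35*2)=-84, (35*9 - 15*1)=300, (15*37 - -28*9)=807, (-28*-3 - -40*37)=1564; twice the area = |2699| = 2699; area = 2699/2; boundary points = 9 + 2 + 1 + 4 + 1 + 4 = 21; strictly interior points = area - boundary/2 + 1 = 1340; answer 1340
Step 4: A3 = 1340; w = 6128; 6128 = 2^4 * 383; sigma = (1 + 2 + 4 + 8 + 16) * (1 + 383) = 31 * 384 = 11904; answer 11904

11904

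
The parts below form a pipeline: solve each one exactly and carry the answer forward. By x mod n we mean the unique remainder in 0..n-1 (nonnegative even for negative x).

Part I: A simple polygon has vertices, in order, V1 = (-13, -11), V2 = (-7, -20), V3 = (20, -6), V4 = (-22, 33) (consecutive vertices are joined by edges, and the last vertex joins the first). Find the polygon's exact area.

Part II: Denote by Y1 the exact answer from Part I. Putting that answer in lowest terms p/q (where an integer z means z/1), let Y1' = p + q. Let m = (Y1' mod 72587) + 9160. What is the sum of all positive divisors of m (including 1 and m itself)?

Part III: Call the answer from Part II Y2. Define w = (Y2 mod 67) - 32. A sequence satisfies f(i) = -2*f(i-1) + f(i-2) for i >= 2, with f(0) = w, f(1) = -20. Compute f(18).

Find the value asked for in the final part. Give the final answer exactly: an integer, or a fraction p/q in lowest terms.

Part I: cross terms: (-13*-20 - -7*-11)=183, (-7*-6 - 20*-20)=442, (20*33 - -22*-6)=528, (-22*-11 - -13*33)=671; twice the area = |1824| = 1824; area = 912; answer 912
Part II: Y1 = 912; threaded value p + q = 913; m = 10073; 10073 = 7 * 1439; sigma = (1 + 7) * (1 + 1439) = 8 * 1440 = 11520; answer 11520
Part III: Y2 = 11520; w = 31; f(2) = -2*(-20) + 1*(31) = 71; iterating: f(2)=71, f(3)=-162, f(4)=395, f(5)=-952, f(6)=2299, f(7)=-5550, f(8)=13399, f(9)=-32348, f(10)=78095, f(11)=-188538, f(12)=455171, f(13)=-1098880, f(14)=2652931, f(15)=-6404742, f(16)=15462415, f(17)=-37329572, f(18)=90121559; answer 90121559

90121559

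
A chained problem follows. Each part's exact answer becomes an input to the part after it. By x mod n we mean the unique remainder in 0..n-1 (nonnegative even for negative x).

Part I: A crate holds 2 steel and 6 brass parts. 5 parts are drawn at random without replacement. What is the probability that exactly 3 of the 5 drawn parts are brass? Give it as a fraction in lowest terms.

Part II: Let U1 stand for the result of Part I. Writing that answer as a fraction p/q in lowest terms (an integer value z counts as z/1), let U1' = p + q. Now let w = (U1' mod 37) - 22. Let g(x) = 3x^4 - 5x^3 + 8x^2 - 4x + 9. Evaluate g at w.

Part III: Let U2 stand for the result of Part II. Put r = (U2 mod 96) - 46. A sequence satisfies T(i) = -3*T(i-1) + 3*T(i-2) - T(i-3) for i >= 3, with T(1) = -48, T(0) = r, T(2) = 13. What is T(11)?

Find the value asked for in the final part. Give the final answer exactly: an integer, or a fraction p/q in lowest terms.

Part I: total draws C(8,5) = 56; favorable C(6,3)*C(2,2) = 20; P = 5/14; answer 5/14
Part II: U1 = 5/14; threaded value p + q = 19; w = -3; 3*(-3)^4 - 5*(-3)^3 + 8*(-3)^2 - 4*(-3)^1 + 9 = (243) + (135) + (72) + (12) + (9) = 471; answer 471
Part III: U2 = 471; r = 41; T(3) = -3*(13) + 3*(-48) - 1*(41) = -224; iterating: T(3)=-224, T(4)=759, T(5)=-2962, T(6)=11387, T(7)=-43806, T(8)=168541, T(9)=-648428, T(10)=2494713, T(11)=-9597964; answer -9597964

-9597964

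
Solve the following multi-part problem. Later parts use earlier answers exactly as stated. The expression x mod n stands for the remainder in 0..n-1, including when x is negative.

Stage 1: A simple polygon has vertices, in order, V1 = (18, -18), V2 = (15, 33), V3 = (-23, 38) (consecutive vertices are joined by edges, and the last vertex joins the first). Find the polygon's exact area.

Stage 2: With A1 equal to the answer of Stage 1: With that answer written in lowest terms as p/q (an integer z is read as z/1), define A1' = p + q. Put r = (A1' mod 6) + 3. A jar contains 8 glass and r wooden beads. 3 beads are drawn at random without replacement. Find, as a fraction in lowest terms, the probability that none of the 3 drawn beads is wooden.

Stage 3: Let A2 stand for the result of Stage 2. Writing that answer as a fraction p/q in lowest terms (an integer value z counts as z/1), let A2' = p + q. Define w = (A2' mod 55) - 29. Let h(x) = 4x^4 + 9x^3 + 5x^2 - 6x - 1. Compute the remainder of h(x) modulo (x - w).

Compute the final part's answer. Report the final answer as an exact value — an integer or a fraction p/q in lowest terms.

369143

Stage 1: cross terms: (18*33 - 15*-18)=864, (15*38 - -23*33)=1329, (-23*-18 - 18*38)=-270; twice the area = |1923| = 1923; area = 1923/2; answer 1923/2
Stage 2: A1 = 1923/2; threaded value p + q = 1925; r = 8; total draws C(16,3) = 560; favorable C(8,3) = 56; P = 1/10; answer 1/10
Stage 3: A2 = 1/10; threaded value p + q = 11; w = -18; remainder = value at the root: 4*(-18)^4 + 9*(-18)^3 + 5*(-18)^2 - 6*(-18)^1 - 1 = (419904) + (-52488) + (1620) + (108) + (-1) = 369143; answer 369143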